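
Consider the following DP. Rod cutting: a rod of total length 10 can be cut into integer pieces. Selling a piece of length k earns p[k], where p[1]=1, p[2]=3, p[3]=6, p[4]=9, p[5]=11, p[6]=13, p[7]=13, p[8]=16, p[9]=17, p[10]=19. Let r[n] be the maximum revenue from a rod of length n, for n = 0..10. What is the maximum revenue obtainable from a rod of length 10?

   n    0    1    2    3    4    5    6    7    8    9   10
r[n]    0    1    3    6    9   11   13   15   18   20   22

22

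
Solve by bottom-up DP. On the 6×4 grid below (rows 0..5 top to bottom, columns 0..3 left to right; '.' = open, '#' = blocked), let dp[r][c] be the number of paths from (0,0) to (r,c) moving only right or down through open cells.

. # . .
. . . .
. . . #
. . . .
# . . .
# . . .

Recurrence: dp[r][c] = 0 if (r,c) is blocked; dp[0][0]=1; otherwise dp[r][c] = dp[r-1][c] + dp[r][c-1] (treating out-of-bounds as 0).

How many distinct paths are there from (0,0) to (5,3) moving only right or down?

r\c   0   1   2   3
  0   1   0   0   0
  1   1   1   1   1
  2   1   2   3   0
  3   1   3   6   6
  4   0   3   9  15
  5   0   3  12  27

27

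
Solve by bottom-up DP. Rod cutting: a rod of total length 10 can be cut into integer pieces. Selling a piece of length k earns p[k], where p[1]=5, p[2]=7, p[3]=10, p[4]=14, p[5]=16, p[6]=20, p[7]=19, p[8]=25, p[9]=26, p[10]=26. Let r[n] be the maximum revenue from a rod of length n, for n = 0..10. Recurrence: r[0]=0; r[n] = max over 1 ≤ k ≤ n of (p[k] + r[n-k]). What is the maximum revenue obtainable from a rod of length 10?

   n    0    1    2    3    4    5    6    7    8    9   10
r[n]    0    5   10   15   20   25   30   35   40   45   50

50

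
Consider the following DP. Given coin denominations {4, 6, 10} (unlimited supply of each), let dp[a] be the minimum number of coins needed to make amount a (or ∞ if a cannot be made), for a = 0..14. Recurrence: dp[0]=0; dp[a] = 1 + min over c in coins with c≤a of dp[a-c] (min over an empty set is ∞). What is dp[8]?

 a  0  1  2  3  4  5  6  7  8  9 10 11 12 13 14
dp  0  -  -  -  1  -  1  -  2  -  1  -  2  -  2
(- denotes ∞ / unreachable)

2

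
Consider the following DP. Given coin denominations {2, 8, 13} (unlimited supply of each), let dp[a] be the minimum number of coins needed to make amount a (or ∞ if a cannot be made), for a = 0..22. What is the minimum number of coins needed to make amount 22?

5

 a  0  1  2  3  4  5  6  7  8  9 10 11 12 13 14 15 16 17 18 19 20 21 22
dp  0  -  1  -  2  -  3  -  1  -  2  -  3  1  4  2  2  3  3  4  4  2  5
(- denotes ∞ / unreachable)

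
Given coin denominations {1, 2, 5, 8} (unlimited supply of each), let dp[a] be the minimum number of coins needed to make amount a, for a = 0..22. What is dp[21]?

3

 a  0  1  2  3  4  5  6  7  8  9 10 11 12 13 14 15 16 17 18 19 20 21 22
dp  0  1  1  2  2  1  2  2  1  2  2  3  3  2  3  3  2  3  3  4  4  3  4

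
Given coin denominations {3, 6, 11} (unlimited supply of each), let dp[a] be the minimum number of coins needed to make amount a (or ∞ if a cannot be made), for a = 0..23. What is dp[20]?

3

 a  0  1  2  3  4  5  6  7  8  9 10 11 12 13 14 15 16 17 18 19 20 21 22 23
dp  0  -  -  1  -  -  1  -  -  2  -  1  2  -  2  3  -  2  3  -  3  4  2  3
(- denotes ∞ / unreachable)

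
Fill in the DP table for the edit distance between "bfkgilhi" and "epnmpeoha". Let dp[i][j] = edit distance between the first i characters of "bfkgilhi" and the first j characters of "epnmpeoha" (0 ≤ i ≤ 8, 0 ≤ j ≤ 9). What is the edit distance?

8

   ''  e  p  n  m  p  e  o  h  a
''  0  1  2  3  4  5  6  7  8  9
 b  1  1  2  3  4  5  6  7  8  9
 f  2  2  2  3  4  5  6  7  8  9
 k  3  3  3  3  4  5  6  7  8  9
 g  4  4  4  4  4  5  6  7  8  9
 i  5  5  5  5  5  5  6  7  8  9
 l  6  6  6  6  6  6  6  7  8  9
 h  7  7  7  7  7  7  7  7  7  8
 i  8  8  8  8  8  8  8  8  8  8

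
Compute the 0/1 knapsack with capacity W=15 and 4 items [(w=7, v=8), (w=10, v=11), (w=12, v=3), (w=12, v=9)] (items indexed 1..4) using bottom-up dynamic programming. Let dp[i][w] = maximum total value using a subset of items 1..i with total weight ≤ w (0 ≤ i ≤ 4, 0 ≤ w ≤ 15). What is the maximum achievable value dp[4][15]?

11

i\w   0   1   2   3   4   5   6   7   8   9  10  11  12  13  14  15
  0   0   0   0   0   0   0   0   0   0   0   0   0   0   0   0   0
  1   0   0   0   0   0   0   0   8   8   8   8   8   8   8   8   8
  2   0   0   0   0   0   0   0   8   8   8  11  11  11  11  11  11
  3   0   0   0   0   0   0   0   8   8   8  11  11  11  11  11  11
  4   0   0   0   0   0   0   0   8   8   8  11  11  11  11  11  11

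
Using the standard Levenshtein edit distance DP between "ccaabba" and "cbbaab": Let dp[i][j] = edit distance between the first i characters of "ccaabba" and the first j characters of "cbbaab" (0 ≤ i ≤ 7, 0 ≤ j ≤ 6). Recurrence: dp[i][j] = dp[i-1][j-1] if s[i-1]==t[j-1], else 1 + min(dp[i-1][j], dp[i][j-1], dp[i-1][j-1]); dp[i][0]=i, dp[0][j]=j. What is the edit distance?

4

   ''  c  b  b  a  a  b
''  0  1  2  3  4  5  6
 c  1  0  1  2  3  4  5
 c  2  1  1  2  3  4  5
 a  3  2  2  2  2  3  4
 a  4  3  3  3  2  2  3
 b  5  4  3  3  3  3  2
 b  6  5  4  3  4  4  3
 a  7  6  5  4  3  4  4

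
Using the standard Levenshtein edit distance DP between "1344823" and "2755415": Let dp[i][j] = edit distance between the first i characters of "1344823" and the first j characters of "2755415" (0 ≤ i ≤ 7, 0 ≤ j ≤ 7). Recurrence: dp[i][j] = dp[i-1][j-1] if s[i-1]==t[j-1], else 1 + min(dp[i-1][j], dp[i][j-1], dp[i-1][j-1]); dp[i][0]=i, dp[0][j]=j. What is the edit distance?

7

   ''  2  7  5  5  4  1  5
''  0  1  2  3  4  5  6  7
 1  1  1  2  3  4  5  5  6
 3  2  2  2  3  4  5  6  6
 4  3  3  3  3  4  4  5  6
 4  4  4  4  4  4  4  5  6
 8  5  5  5  5  5  5  5  6
 2  6  5  6  6  6  6  6  6
 3  7  6  6  7  7  7  7  7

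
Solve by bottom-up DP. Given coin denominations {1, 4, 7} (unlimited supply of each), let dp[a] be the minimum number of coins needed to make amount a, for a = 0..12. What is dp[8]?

 a  0  1  2  3  4  5  6  7  8  9 10 11 12
dp  0  1  2  3  1  2  3  1  2  3  4  2  3

2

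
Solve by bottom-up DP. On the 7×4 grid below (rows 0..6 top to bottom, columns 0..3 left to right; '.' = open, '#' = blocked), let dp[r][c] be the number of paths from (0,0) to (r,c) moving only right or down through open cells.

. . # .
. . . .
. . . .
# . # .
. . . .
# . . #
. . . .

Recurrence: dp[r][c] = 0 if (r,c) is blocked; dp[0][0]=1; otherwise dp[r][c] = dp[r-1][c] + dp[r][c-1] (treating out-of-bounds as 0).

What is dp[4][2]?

r\c   0   1   2   3
  0   1   1   0   0
  1   1   2   2   2
  2   1   3   5   7
  3   0   3   0   7
  4   0   3   3  10
  5   0   3   6   0
  6   0   3   9   9

3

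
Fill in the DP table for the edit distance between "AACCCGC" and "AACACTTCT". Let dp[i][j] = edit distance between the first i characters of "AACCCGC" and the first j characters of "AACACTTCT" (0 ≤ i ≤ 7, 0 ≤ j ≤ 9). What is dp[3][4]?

   ''  A  A  C  A  C  T  T  C  T
''  0  1  2  3  4  5  6  7  8  9
 A  1  0  1  2  3  4  5  6  7  8
 A  2  1  0  1  2  3  4  5  6  7
 C  3  2  1  0  1  2  3  4  5  6
 C  4  3  2  1  1  1  2  3  4  5
 C  5  4  3  2  2  1  2  3  3  4
 G  6  5  4  3  3  2  2  3  4  4
 C  7  6  5  4  4  3  3  3  3  4

1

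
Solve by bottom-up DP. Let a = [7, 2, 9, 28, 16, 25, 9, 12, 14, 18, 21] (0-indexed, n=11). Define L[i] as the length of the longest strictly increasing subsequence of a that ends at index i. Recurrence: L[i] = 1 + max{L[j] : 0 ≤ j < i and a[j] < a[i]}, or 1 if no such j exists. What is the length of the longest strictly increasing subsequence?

6

   i    0    1    2    3    4    5    6    7    8    9   10
a[i]    7    2    9   28   16   25    9   12   14   18   21
L[i]    1    1    2    3    3    4    2    3    4    5    6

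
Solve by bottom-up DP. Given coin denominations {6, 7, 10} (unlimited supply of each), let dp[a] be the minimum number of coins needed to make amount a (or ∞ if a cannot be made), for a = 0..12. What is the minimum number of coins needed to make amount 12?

2

 a  0  1  2  3  4  5  6  7  8  9 10 11 12
dp  0  -  -  -  -  -  1  1  -  -  1  -  2
(- denotes ∞ / unreachable)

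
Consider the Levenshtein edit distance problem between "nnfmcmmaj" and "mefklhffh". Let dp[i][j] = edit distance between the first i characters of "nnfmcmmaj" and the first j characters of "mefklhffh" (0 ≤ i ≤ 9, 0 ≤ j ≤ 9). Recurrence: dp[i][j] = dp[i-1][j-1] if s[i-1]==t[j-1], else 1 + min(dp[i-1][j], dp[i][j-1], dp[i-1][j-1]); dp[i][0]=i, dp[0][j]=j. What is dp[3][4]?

   ''  m  e  f  k  l  h  f  f  h
''  0  1  2  3  4  5  6  7  8  9
 n  1  1  2  3  4  5  6  7  8  9
 n  2  2  2  3  4  5  6  7  8  9
 f  3  3  3  2  3  4  5  6  7  8
 m  4  3  4  3  3  4  5  6  7  8
 c  5  4  4  4  4  4  5  6  7  8
 m  6  5  5  5  5  5  5  6  7  8
 m  7  6  6  6  6  6  6  6  7  8
 a  8  7  7  7  7  7  7  7  7  8
 j  9  8  8  8  8  8  8  8  8  8

3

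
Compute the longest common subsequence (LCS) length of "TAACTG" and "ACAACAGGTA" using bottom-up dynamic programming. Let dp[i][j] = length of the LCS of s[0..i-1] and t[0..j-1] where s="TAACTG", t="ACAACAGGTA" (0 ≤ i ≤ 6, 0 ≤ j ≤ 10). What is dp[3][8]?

   ''  A  C  A  A  C  A  G  G  T  A
''  0  0  0  0  0  0  0  0  0  0  0
 T  0  0  0  0  0  0  0  0  0  1  1
 A  0  1  1  1  1  1  1  1  1  1  2
 A  0  1  1  2  2  2  2  2  2  2  2
 C  0  1  2  2  2  3  3  3  3  3  3
 T  0  1  2  2  2  3  3  3  3  4  4
 G  0  1  2  2  2  3  3  4  4  4  4

2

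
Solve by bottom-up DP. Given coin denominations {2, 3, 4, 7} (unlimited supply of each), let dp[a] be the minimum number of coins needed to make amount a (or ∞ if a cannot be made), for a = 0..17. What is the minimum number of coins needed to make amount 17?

3

 a  0  1  2  3  4  5  6  7  8  9 10 11 12 13 14 15 16 17
dp  0  -  1  1  1  2  2  1  2  2  2  2  3  3  2  3  3  3
(- denotes ∞ / unreachable)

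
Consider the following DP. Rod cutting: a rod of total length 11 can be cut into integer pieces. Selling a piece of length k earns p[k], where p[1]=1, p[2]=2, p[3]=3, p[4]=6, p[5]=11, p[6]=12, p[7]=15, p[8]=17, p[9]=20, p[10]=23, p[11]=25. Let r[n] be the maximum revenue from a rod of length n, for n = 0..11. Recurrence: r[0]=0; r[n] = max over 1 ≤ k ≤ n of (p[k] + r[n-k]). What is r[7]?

   n    0    1    2    3    4    5    6    7    8    9   10   11
r[n]    0    1    2    3    6   11   12   15   17   20   23   25

15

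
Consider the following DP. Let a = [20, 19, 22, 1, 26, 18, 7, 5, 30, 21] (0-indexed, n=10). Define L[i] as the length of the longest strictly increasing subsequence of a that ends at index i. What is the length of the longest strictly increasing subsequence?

   i    0    1    2    3    4    5    6    7    8    9
a[i]   20   19   22    1   26   18    7    5   30   21
L[i]    1    1    2    1    3    2    2    2    4    3

4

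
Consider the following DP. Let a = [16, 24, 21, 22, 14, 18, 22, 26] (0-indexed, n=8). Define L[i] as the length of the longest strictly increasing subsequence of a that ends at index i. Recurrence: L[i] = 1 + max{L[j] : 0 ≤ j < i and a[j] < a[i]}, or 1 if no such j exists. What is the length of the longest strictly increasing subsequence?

   i    0    1    2    3    4    5    6    7
a[i]   16   24   21   22   14   18   22   26
L[i]    1    2    2    3    1    2    3    4

4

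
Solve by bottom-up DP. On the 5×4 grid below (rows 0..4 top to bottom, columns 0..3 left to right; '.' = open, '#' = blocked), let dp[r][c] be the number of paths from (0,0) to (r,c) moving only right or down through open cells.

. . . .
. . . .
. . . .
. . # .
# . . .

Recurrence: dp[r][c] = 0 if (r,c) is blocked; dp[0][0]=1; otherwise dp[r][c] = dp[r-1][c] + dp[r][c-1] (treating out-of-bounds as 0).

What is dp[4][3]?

r\c   0   1   2   3
  0   1   1   1   1
  1   1   2   3   4
  2   1   3   6  10
  3   1   4   0  10
  4   0   4   4  14

14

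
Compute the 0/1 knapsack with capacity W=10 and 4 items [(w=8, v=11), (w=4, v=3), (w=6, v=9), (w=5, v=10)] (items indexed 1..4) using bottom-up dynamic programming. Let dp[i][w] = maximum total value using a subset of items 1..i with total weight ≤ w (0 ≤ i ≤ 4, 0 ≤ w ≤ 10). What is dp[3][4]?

i\w   0   1   2   3   4   5   6   7   8   9  10
  0   0   0   0   0   0   0   0   0   0   0   0
  1   0   0   0   0   0   0   0   0  11  11  11
  2   0   0   0   0   3   3   3   3  11  11  11
  3   0   0   0   0   3   3   9   9  11  11  12
  4   0   0   0   0   3  10  10  10  11  13  13

3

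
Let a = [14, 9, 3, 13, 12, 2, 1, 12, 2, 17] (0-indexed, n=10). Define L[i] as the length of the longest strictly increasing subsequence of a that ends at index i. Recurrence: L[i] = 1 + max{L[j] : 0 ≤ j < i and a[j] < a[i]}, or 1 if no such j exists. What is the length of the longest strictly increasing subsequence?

   i    0    1    2    3    4    5    6    7    8    9
a[i]   14    9    3   13   12    2    1   12    2   17
L[i]    1    1    1    2    2    1    1    2    2    3

3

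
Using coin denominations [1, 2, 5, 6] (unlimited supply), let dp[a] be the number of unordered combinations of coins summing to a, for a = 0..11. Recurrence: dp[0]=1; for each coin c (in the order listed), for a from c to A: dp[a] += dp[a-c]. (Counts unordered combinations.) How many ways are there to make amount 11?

15

after  coin     0     1     2     3     4     5     6     7     8     9    10    11
          1     1     1     1     1     1     1     1     1     1     1     1     1
          2     1     1     2     2     3     3     4     4     5     5     6     6
          5     1     1     2     2     3     4     5     6     7     8    10    11
          6     1     1     2     2     3     4     6     7     9    10    13    15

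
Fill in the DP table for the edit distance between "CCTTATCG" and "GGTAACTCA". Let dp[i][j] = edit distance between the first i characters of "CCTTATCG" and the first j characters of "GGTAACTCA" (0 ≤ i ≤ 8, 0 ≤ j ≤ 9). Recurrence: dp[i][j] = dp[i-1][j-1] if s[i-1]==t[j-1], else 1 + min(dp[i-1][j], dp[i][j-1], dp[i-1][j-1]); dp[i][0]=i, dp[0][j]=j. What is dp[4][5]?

   ''  G  G  T  A  A  C  T  C  A
''  0  1  2  3  4  5  6  7  8  9
 C  1  1  2  3  4  5  5  6  7  8
 C  2  2  2  3  4  5  5  6  6  7
 T  3  3  3  2  3  4  5  5  6  7
 T  4  4  4  3  3  4  5  5  6  7
 A  5  5  5  4  3  3  4  5  6  6
 T  6  6  6  5  4  4  4  4  5  6
 C  7  7  7  6  5  5  4  5  4  5
 G  8  7  7  7  6  6  5  5  5  5

4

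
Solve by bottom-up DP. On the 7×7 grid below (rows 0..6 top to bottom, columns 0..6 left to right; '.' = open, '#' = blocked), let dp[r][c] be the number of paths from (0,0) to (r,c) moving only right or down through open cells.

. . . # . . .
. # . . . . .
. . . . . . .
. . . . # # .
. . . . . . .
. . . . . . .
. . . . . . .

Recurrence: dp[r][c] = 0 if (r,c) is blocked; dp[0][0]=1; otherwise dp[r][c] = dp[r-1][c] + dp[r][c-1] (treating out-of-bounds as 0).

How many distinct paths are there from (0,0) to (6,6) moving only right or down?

r\c   0   1   2   3   4   5   6
  0   1   1   1   0   0   0   0
  1   1   0   1   1   1   1   1
  2   1   1   2   3   4   5   6
  3   1   2   4   7   0   0   6
  4   1   3   7  14  14  14  20
  5   1   4  11  25  39  53  73
  6   1   5  16  41  80 133 206

206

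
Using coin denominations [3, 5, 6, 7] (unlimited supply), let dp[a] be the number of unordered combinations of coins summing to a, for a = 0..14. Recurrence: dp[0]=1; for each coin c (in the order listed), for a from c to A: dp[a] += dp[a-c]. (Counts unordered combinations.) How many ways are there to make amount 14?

after  coin     0     1     2     3     4     5     6     7     8     9    10    11    12    13    14
          3     1     0     0     1     0     0     1     0     0     1     0     0     1     0     0
          5     1     0     0     1     0     1     1     0     1     1     1     1     1     1     1
          6     1     0     0     1     0     1     2     0     1     2     1     2     3     1     2
          7     1     0     0     1     0     1     2     1     1     2     2     2     4     3     3

3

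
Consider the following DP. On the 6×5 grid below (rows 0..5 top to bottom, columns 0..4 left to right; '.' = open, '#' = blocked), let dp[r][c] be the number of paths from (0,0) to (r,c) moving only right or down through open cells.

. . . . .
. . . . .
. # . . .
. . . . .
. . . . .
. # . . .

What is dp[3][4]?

r\c   0   1   2   3   4
  0   1   1   1   1   1
  1   1   2   3   4   5
  2   1   0   3   7  12
  3   1   1   4  11  23
  4   1   2   6  17  40
  5   1   0   6  23  63

23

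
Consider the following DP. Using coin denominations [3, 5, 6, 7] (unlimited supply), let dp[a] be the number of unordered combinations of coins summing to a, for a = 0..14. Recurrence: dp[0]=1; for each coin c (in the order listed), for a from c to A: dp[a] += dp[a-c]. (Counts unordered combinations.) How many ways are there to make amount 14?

after  coin     0     1     2     3     4     5     6     7     8     9    10    11    12    13    14
          3     1     0     0     1     0     0     1     0     0     1     0     0     1     0     0
          5     1     0     0     1     0     1     1     0     1     1     1     1     1     1     1
          6     1     0     0     1     0     1     2     0     1     2     1     2     3     1     2
          7     1     0     0     1     0     1     2     1     1     2     2     2     4     3     3

3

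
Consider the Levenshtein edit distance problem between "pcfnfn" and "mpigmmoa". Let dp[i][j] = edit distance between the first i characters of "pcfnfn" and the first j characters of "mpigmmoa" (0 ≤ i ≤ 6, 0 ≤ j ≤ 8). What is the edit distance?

7

   ''  m  p  i  g  m  m  o  a
''  0  1  2  3  4  5  6  7  8
 p  1  1  1  2  3  4  5  6  7
 c  2  2  2  2  3  4  5  6  7
 f  3  3  3  3  3  4  5  6  7
 n  4  4  4  4  4  4  5  6  7
 f  5  5  5  5  5  5  5  6  7
 n  6  6  6  6  6  6  6  6  7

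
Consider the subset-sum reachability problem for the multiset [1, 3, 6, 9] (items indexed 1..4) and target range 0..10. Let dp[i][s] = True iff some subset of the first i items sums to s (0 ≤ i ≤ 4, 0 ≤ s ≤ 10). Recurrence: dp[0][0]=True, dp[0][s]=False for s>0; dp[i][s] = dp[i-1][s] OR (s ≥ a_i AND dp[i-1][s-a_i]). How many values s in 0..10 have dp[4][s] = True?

i\s   0   1   2   3   4   5   6   7   8   9  10
  0   T   F   F   F   F   F   F   F   F   F   F
  1   T   T   F   F   F   F   F   F   F   F   F
  2   T   T   F   T   T   F   F   F   F   F   F
  3   T   T   F   T   T   F   T   T   F   T   T
  4   T   T   F   T   T   F   T   T   F   T   T

8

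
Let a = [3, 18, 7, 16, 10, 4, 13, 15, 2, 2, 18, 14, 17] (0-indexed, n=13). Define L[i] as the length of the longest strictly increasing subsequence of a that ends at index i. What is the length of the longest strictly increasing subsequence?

   i    0    1    2    3    4    5    6    7    8    9   10   11   12
a[i]    3   18    7   16   10    4   13   15    2    2   18   14   17
L[i]    1    2    2    3    3    2    4    5    1    1    6    5    6

6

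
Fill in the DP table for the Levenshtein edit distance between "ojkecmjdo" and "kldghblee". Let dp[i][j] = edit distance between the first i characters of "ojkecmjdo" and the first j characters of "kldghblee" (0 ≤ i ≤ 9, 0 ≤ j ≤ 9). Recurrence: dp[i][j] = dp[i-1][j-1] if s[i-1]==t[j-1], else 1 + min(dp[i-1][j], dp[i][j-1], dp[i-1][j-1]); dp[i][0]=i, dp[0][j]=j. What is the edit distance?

   ''  k  l  d  g  h  b  l  e  e
''  0  1  2  3  4  5  6  7  8  9
 o  1  1  2  3  4  5  6  7  8  9
 j  2  2  2  3  4  5  6  7  8  9
 k  3  2  3  3  4  5  6  7  8  9
 e  4  3  3  4  4  5  6  7  7  8
 c  5  4  4  4  5  5  6  7  8  8
 m  6  5  5  5  5  6  6  7  8  9
 j  7  6  6  6  6  6  7  7  8  9
 d  8  7  7  6  7  7  7  8  8  9
 o  9  8  8  7  7  8  8  8  9  9

9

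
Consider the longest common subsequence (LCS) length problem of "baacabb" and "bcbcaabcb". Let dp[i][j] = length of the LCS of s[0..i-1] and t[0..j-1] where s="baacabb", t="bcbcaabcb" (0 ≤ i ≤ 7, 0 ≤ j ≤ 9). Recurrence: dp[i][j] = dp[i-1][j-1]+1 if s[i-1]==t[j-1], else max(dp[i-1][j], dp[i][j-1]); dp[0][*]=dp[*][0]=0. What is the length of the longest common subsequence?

5

   ''  b  c  b  c  a  a  b  c  b
''  0  0  0  0  0  0  0  0  0  0
 b  0  1  1  1  1  1  1  1  1  1
 a  0  1  1  1  1  2  2  2  2  2
 a  0  1  1  1  1  2  3  3  3  3
 c  0  1  2  2  2  2  3  3  4  4
 a  0  1  2  2  2  3  3  3  4  4
 b  0  1  2  3  3  3  3  4  4  5
 b  0  1  2  3  3  3  3  4  4  5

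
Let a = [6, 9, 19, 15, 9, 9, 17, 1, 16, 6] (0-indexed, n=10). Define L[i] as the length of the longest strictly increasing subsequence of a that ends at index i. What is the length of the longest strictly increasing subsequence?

4

   i    0    1    2    3    4    5    6    7    8    9
a[i]    6    9   19   15    9    9   17    1   16    6
L[i]    1    2    3    3    2    2    4    1    4    2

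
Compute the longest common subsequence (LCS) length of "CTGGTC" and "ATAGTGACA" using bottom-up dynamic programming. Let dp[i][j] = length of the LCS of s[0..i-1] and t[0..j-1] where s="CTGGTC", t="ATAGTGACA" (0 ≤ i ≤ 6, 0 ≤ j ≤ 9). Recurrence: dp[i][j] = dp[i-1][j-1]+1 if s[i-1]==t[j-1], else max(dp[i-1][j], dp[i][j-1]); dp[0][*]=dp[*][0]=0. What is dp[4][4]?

2

   ''  A  T  A  G  T  G  A  C  A
''  0  0  0  0  0  0  0  0  0  0
 C  0  0  0  0  0  0  0  0  1  1
 T  0  0  1  1  1  1  1  1  1  1
 G  0  0  1  1  2  2  2  2  2  2
 G  0  0  1  1  2  2  3  3  3  3
 T  0  0  1  1  2  3  3  3  3  3
 C  0  0  1  1  2  3  3  3  4  4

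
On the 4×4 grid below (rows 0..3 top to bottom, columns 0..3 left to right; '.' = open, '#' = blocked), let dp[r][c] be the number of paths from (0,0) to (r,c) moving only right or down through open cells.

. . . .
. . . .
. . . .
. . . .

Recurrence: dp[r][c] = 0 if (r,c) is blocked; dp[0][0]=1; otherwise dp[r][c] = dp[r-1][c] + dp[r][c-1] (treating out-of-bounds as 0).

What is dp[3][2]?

10

r\c   0   1   2   3
  0   1   1   1   1
  1   1   2   3   4
  2   1   3   6  10
  3   1   4  10  20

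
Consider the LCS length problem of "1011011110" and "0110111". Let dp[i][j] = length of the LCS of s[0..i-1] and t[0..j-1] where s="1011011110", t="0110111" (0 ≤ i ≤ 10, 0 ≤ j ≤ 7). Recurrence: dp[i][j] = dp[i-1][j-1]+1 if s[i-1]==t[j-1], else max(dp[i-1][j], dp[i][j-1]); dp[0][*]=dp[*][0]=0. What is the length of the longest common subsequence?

   ''  0  1  1  0  1  1  1
''  0  0  0  0  0  0  0  0
 1  0  0  1  1  1  1  1  1
 0  0  1  1  1  2  2  2  2
 1  0  1  2  2  2  3  3  3
 1  0  1  2  3  3  3  4  4
 0  0  1  2  3  4  4  4  4
 1  0  1  2  3  4  5  5  5
 1  0  1  2  3  4  5  6  6
 1  0  1  2  3  4  5  6  7
 1  0  1  2  3  4  5  6  7
 0  0  1  2  3  4  5  6  7

7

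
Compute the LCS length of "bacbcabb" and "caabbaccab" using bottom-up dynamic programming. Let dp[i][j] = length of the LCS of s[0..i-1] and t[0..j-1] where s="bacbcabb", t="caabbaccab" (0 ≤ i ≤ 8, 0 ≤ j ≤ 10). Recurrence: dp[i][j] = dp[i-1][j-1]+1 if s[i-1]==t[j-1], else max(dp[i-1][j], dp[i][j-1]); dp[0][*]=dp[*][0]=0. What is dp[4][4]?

   ''  c  a  a  b  b  a  c  c  a  b
''  0  0  0  0  0  0  0  0  0  0  0
 b  0  0  0  0  1  1  1  1  1  1  1
 a  0  0  1  1  1  1  2  2  2  2  2
 c  0  1  1  1  1  1  2  3  3  3  3
 b  0  1  1  1  2  2  2  3  3  3  4
 c  0  1  1  1  2  2  2  3  4  4  4
 a  0  1  2  2  2  2  3  3  4  5  5
 b  0  1  2  2  3  3  3  3  4  5  6
 b  0  1  2  2  3  4  4  4  4  5  6

2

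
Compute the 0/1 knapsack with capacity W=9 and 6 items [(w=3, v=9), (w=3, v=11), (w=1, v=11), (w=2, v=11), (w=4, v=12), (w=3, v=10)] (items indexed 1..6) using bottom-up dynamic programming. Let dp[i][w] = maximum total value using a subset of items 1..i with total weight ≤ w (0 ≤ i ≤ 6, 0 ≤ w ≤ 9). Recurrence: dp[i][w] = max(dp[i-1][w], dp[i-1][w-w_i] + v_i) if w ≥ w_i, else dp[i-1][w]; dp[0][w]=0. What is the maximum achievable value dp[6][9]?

43

i\w   0   1   2   3   4   5   6   7   8   9
  0   0   0   0   0   0   0   0   0   0   0
  1   0   0   0   9   9   9   9   9   9   9
  2   0   0   0  11  11  11  20  20  20  20
  3   0  11  11  11  22  22  22  31  31  31
  4   0  11  11  22  22  22  33  33  33  42
  5   0  11  11  22  22  23  33  34  34  42
  6   0  11  11  22  22  23  33  34  34  43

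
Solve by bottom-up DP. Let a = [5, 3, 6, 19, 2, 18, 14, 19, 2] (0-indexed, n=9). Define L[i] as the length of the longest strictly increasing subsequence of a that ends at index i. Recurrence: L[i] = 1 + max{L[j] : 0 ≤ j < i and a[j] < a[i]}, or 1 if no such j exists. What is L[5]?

   i    0    1    2    3    4    5    6    7    8
a[i]    5    3    6   19    2   18   14   19    2
L[i]    1    1    2    3    1    3    3    4    1

3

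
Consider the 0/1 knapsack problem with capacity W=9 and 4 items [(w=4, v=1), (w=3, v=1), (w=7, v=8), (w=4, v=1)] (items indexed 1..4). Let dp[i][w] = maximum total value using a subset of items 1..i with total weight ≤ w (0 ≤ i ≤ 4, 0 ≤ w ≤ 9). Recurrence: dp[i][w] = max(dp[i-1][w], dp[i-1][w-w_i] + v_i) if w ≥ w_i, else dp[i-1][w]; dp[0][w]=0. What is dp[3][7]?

8

i\w   0   1   2   3   4   5   6   7   8   9
  0   0   0   0   0   0   0   0   0   0   0
  1   0   0   0   0   1   1   1   1   1   1
  2   0   0   0   1   1   1   1   2   2   2
  3   0   0   0   1   1   1   1   8   8   8
  4   0   0   0   1   1   1   1   8   8   8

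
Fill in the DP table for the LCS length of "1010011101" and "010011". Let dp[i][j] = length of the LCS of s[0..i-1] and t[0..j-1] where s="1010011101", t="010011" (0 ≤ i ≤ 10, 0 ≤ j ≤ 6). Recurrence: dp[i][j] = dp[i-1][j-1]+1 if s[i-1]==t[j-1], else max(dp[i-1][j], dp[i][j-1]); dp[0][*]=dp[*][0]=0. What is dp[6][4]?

4

   ''  0  1  0  0  1  1
''  0  0  0  0  0  0  0
 1  0  0  1  1  1  1  1
 0  0  1  1  2  2  2  2
 1  0  1  2  2  2  3  3
 0  0  1  2  3  3  3  3
 0  0  1  2  3  4  4  4
 1  0  1  2  3  4  5  5
 1  0  1  2  3  4  5  6
 1  0  1  2  3  4  5  6
 0  0  1  2  3  4  5  6
 1  0  1  2  3  4  5  6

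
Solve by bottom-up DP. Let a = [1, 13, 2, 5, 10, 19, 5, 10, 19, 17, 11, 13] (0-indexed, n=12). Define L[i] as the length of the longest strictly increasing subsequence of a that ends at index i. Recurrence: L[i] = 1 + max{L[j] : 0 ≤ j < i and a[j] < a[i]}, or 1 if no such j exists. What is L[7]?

4

   i    0    1    2    3    4    5    6    7    8    9   10   11
a[i]    1   13    2    5   10   19    5   10   19   17   11   13
L[i]    1    2    2    3    4    5    3    4    5    5    5    6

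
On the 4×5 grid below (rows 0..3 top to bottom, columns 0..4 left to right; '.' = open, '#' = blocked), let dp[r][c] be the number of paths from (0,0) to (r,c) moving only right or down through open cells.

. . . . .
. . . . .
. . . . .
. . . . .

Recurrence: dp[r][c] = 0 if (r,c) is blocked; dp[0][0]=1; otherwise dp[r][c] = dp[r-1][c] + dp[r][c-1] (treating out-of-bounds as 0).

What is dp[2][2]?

r\c   0   1   2   3   4
  0   1   1   1   1   1
  1   1   2   3   4   5
  2   1   3   6  10  15
  3   1   4  10  20  35

6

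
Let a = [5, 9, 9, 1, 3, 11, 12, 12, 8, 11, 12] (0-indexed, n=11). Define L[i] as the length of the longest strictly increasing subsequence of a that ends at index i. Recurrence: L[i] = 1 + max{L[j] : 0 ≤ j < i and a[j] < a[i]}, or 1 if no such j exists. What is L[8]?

   i    0    1    2    3    4    5    6    7    8    9   10
a[i]    5    9    9    1    3   11   12   12    8   11   12
L[i]    1    2    2    1    2    3    4    4    3    4    5

3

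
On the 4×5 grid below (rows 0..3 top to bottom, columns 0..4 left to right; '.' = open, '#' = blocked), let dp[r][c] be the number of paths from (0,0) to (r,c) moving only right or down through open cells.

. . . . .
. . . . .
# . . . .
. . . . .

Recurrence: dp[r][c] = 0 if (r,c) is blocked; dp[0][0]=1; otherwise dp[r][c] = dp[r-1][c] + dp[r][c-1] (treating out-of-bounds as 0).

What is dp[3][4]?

30

r\c   0   1   2   3   4
  0   1   1   1   1   1
  1   1   2   3   4   5
  2   0   2   5   9  14
  3   0   2   7  16  30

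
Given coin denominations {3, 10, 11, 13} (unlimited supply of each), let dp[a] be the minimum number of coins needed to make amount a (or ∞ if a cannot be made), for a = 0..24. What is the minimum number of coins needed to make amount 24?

2

 a  0  1  2  3  4  5  6  7  8  9 10 11 12 13 14 15 16 17 18 19 20 21 22 23 24
dp  0  -  -  1  -  -  2  -  -  3  1  1  4  1  2  5  2  3  6  3  2  2  2  2  2
(- denotes ∞ / unreachable)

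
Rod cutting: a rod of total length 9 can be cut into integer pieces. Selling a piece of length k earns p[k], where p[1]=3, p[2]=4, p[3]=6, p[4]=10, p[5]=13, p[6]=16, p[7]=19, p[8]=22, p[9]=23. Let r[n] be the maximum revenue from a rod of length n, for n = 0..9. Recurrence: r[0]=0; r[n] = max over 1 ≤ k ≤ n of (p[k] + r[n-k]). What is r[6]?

18

   n    0    1    2    3    4    5    6    7    8    9
r[n]    0    3    6    9   12   15   18   21   24   27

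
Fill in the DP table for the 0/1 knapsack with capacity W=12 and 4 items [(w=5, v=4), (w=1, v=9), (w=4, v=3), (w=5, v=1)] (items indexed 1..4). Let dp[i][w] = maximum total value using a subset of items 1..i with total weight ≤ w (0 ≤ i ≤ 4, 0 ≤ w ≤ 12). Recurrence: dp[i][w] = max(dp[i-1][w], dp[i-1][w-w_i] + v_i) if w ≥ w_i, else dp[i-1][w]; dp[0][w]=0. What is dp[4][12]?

i\w   0   1   2   3   4   5   6   7   8   9  10  11  12
  0   0   0   0   0   0   0   0   0   0   0   0   0   0
  1   0   0   0   0   0   4   4   4   4   4   4   4   4
  2   0   9   9   9   9   9  13  13  13  13  13  13  13
  3   0   9   9   9   9  12  13  13  13  13  16  16  16
  4   0   9   9   9   9  12  13  13  13  13  16  16  16

16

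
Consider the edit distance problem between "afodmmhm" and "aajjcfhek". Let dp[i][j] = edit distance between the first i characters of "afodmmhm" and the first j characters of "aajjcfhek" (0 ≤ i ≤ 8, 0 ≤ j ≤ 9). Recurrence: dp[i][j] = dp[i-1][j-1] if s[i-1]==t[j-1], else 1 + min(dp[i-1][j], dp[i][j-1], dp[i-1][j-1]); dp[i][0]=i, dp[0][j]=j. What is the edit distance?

7

   ''  a  a  j  j  c  f  h  e  k
''  0  1  2  3  4  5  6  7  8  9
 a  1  0  1  2  3  4  5  6  7  8
 f  2  1  1  2  3  4  4  5  6  7
 o  3  2  2  2  3  4  5  5  6  7
 d  4  3  3  3  3  4  5  6  6  7
 m  5  4  4  4  4  4  5  6  7  7
 m  6  5  5  5  5  5  5  6  7  8
 h  7  6  6  6  6  6  6  5  6  7
 m  8  7  7  7  7  7  7  6  6  7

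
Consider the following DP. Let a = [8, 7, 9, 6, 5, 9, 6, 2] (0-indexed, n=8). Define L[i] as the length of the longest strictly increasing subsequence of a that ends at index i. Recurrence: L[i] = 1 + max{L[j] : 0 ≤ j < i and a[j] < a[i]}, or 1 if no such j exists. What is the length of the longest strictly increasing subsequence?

2

   i    0    1    2    3    4    5    6    7
a[i]    8    7    9    6    5    9    6    2
L[i]    1    1    2    1    1    2    2    1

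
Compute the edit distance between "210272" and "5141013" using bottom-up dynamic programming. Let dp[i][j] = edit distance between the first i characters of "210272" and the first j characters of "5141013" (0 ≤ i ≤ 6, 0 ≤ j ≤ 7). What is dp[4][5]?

   ''  5  1  4  1  0  1  3
''  0  1  2  3  4  5  6  7
 2  1  1  2  3  4  5  6  7
 1  2  2  1  2  3  4  5  6
 0  3  3  2  2  3  3  4  5
 2  4  4  3  3  3  4  4  5
 7  5  5  4  4  4  4  5  5
 2  6  6  5  5  5  5  5  6

4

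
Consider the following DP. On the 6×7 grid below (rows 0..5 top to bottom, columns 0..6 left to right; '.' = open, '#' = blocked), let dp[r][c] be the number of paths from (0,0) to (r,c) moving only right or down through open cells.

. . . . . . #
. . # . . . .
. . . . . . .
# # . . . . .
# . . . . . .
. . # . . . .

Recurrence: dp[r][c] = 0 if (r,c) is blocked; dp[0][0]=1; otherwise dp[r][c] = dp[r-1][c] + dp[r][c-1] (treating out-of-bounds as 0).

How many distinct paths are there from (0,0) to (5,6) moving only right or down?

r\c   0   1   2   3   4   5   6
  0   1   1   1   1   1   1   0
  1   1   2   0   1   2   3   3
  2   1   3   3   4   6   9  12
  3   0   0   3   7  13  22  34
  4   0   0   3  10  23  45  79
  5   0   0   0  10  33  78 157

157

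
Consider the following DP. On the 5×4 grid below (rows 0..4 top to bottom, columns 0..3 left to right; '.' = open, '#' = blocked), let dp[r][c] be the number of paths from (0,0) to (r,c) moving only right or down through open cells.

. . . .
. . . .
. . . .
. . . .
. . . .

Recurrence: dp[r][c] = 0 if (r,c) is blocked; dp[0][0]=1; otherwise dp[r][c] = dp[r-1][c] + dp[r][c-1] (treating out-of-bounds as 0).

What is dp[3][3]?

r\c   0   1   2   3
  0   1   1   1   1
  1   1   2   3   4
  2   1   3   6  10
  3   1   4  10  20
  4   1   5  15  35

20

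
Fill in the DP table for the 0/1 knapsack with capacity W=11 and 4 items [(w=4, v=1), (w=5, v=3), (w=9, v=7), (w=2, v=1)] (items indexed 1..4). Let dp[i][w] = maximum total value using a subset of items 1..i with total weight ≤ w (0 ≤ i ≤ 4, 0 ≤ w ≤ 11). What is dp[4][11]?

i\w   0   1   2   3   4   5   6   7   8   9  10  11
  0   0   0   0   0   0   0   0   0   0   0   0   0
  1   0   0   0   0   1   1   1   1   1   1   1   1
  2   0   0   0   0   1   3   3   3   3   4   4   4
  3   0   0   0   0   1   3   3   3   3   7   7   7
  4   0   0   1   1   1   3   3   4   4   7   7   8

8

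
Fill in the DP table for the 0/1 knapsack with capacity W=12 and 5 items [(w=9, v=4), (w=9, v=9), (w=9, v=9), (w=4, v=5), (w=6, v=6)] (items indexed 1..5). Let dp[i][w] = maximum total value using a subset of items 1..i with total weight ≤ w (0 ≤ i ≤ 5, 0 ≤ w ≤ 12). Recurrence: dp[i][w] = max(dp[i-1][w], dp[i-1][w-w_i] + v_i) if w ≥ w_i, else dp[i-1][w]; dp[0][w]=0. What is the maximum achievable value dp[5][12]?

i\w   0   1   2   3   4   5   6   7   8   9  10  11  12
  0   0   0   0   0   0   0   0   0   0   0   0   0   0
  1   0   0   0   0   0   0   0   0   0   4   4   4   4
  2   0   0   0   0   0   0   0   0   0   9   9   9   9
  3   0   0   0   0   0   0   0   0   0   9   9   9   9
  4   0   0   0   0   5   5   5   5   5   9   9   9   9
  5   0   0   0   0   5   5   6   6   6   9  11  11  11

11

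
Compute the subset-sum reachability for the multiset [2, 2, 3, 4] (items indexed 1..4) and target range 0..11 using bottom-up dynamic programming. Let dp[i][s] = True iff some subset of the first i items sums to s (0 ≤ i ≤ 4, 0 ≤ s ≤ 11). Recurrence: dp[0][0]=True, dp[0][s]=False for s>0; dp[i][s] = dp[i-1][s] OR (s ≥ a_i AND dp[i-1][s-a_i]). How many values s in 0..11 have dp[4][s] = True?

i\s   0   1   2   3   4   5   6   7   8   9  10  11
  0   T   F   F   F   F   F   F   F   F   F   F   F
  1   T   F   T   F   F   F   F   F   F   F   F   F
  2   T   F   T   F   T   F   F   F   F   F   F   F
  3   T   F   T   T   T   T   F   T   F   F   F   F
  4   T   F   T   T   T   T   T   T   T   T   F   T

10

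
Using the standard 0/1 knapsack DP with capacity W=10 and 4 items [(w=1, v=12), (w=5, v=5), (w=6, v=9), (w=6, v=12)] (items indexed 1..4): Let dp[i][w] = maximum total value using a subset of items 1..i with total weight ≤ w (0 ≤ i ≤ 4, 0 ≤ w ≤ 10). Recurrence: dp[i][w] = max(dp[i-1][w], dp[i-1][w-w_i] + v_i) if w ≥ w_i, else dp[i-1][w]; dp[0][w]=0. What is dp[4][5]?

i\w   0   1   2   3   4   5   6   7   8   9  10
  0   0   0   0   0   0   0   0   0   0   0   0
  1   0  12  12  12  12  12  12  12  12  12  12
  2   0  12  12  12  12  12  17  17  17  17  17
  3   0  12  12  12  12  12  17  21  21  21  21
  4   0  12  12  12  12  12  17  24  24  24  24

12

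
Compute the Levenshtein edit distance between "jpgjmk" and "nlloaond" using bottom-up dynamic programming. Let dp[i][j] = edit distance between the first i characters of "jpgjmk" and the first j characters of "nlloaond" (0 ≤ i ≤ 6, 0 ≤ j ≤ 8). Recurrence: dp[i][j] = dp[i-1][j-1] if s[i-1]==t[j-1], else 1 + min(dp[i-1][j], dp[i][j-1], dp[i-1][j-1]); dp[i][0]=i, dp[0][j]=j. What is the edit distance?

   ''  n  l  l  o  a  o  n  d
''  0  1  2  3  4  5  6  7  8
 j  1  1  2  3  4  5  6  7  8
 p  2  2  2  3  4  5  6  7  8
 g  3  3  3  3  4  5  6  7  8
 j  4  4  4  4  4  5  6  7  8
 m  5  5  5  5  5  5  6  7  8
 k  6  6  6  6  6  6  6  7  8

8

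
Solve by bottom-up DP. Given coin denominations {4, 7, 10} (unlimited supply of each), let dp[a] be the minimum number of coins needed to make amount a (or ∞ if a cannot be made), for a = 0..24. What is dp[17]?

2

 a  0  1  2  3  4  5  6  7  8  9 10 11 12 13 14 15 16 17 18 19 20 21 22 23 24
dp  0  -  -  -  1  -  -  1  2  -  1  2  3  -  2  3  4  2  3  4  2  3  4  5  3
(- denotes ∞ / unreachable)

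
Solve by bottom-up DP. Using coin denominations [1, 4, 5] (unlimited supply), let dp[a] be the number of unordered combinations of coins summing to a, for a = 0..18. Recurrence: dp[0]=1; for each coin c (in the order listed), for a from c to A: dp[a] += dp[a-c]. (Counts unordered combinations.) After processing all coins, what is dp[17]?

12

after  coin     0     1     2     3     4     5     6     7     8     9    10    11    12    13    14    15    16    17    18
          1     1     1     1     1     1     1     1     1     1     1     1     1     1     1     1     1     1     1     1
          4     1     1     1     1     2     2     2     2     3     3     3     3     4     4     4     4     5     5     5
          5     1     1     1     1     2     3     3     3     4     5     6     6     7     8     9    10    11    12    13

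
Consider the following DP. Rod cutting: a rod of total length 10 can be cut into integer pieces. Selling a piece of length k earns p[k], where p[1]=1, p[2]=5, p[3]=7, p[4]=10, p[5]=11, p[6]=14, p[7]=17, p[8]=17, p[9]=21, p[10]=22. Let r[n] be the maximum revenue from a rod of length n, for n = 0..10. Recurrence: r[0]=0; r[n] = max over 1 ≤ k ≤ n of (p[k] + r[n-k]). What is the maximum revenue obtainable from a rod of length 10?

   n    0    1    2    3    4    5    6    7    8    9   10
r[n]    0    1    5    7   10   12   15   17   20   22   25

25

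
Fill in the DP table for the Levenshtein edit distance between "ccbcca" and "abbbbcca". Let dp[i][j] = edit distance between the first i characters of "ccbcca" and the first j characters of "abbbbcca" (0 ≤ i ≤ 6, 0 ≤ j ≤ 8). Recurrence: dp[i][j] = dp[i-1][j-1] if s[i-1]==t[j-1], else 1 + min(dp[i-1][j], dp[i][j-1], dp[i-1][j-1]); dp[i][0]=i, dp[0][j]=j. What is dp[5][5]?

4

   ''  a  b  b  b  b  c  c  a
''  0  1  2  3  4  5  6  7  8
 c  1  1  2  3  4  5  5  6  7
 c  2  2  2  3  4  5  5  5  6
 b  3  3  2  2  3  4  5  6  6
 c  4  4  3  3  3  4  4  5  6
 c  5  5  4  4  4  4  4  4  5
 a  6  5  5  5  5  5  5  5  4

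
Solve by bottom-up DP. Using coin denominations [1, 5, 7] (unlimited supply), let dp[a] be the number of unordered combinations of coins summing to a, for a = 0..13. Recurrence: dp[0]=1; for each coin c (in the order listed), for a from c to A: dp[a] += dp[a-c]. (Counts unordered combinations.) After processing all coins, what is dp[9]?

after  coin     0     1     2     3     4     5     6     7     8     9    10    11    12    13
          1     1     1     1     1     1     1     1     1     1     1     1     1     1     1
          5     1     1     1     1     1     2     2     2     2     2     3     3     3     3
          7     1     1     1     1     1     2     2     3     3     3     4     4     5     5

3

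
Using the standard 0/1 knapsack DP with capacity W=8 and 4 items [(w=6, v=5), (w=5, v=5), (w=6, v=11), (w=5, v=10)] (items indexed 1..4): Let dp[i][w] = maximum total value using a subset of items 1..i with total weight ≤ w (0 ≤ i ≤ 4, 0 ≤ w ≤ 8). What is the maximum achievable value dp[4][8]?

i\w   0   1   2   3   4   5   6   7   8
  0   0   0   0   0   0   0   0   0   0
  1   0   0   0   0   0   0   5   5   5
  2   0   0   0   0   0   5   5   5   5
  3   0   0   0   0   0   5  11  11  11
  4   0   0   0   0   0  10  11  11  11

11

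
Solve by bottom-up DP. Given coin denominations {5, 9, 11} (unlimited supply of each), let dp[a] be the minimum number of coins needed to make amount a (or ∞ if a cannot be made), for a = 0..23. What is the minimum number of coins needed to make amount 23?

 a  0  1  2  3  4  5  6  7  8  9 10 11 12 13 14 15 16 17 18 19 20 21 22 23
dp  0  -  -  -  -  1  -  -  -  1  2  1  -  -  2  3  2  -  2  3  2  3  2  3
(- denotes ∞ / unreachable)

3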